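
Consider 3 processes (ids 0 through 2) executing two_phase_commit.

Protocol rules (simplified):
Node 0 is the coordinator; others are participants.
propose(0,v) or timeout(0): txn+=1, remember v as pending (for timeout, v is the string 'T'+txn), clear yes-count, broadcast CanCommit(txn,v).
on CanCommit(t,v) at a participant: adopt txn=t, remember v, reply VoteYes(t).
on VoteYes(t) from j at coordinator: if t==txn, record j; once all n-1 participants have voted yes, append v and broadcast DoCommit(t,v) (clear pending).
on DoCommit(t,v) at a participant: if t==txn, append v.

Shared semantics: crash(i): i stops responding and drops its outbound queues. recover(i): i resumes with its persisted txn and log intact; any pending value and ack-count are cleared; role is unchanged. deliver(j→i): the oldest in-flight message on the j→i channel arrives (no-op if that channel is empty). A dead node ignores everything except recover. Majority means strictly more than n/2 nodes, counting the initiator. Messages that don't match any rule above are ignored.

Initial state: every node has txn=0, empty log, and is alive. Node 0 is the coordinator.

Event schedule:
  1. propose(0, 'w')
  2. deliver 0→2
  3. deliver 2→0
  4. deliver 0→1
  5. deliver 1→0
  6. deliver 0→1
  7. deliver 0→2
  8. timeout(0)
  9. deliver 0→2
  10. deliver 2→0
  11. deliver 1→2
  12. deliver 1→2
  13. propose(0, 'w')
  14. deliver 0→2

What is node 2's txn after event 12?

2

e1 propose(0,'w'): 0[coor,t=1,-]
e2 deliver 0→2: 2[part,t=1,-]
e3 deliver 2→0: ·
e4 deliver 0→1: 1[part,t=1,-]
e5 deliver 1→0: 0[coor,t=1,w]
e6 deliver 0→1: 1[part,t=1,w]
e7 deliver 0→2: 2[part,t=1,w]
e8 timeout(0): 0[coor,t=2,w]
e9 deliver 0→2: 2[part,t=2,w]
e10 deliver 2→0: ·
e11 deliver 1→2: ·
e12 deliver 1→2: ·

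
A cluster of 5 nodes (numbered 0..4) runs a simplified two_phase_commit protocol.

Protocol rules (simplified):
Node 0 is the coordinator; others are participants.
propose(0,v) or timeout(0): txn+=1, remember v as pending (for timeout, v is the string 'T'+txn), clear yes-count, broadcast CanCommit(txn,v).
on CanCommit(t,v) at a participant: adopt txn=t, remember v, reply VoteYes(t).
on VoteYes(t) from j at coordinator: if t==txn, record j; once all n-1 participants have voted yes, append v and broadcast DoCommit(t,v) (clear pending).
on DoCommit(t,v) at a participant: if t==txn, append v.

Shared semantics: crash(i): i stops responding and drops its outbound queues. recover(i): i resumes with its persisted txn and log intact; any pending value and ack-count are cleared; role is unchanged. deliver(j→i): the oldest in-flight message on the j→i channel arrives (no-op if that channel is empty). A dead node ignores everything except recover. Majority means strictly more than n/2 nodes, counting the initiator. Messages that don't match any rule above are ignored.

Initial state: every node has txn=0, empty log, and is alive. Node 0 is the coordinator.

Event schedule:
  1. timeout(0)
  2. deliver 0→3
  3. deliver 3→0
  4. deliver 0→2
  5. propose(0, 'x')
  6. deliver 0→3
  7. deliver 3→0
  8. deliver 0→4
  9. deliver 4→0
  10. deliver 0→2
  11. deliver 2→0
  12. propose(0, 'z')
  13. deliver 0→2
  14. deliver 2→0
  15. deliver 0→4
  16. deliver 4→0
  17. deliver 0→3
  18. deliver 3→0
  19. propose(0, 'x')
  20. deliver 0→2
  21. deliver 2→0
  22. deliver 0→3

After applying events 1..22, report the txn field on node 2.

step 1 timeout(0): 0={coor,t=1,log=-}
step 2 deliver 0→3: 3={part,t=1,log=-}
step 3 deliver 3→0: —
step 4 deliver 0→2: 2={part,t=1,log=-}
step 5 propose(0,'x'): 0={coor,t=2,log=-}
step 6 deliver 0→3: 3={part,t=2,log=-}
step 7 deliver 3→0: —
step 8 deliver 0→4: 4={part,t=1,log=-}
step 9 deliver 4→0: —
step 10 deliver 0→2: 2={part,t=2,log=-}
step 11 deliver 2→0: —
step 12 propose(0,'z'): 0={coor,t=3,log=-}
step 13 deliver 0→2: 2={part,t=3,log=-}
step 14 deliver 2→0: —
step 15 deliver 0→4: 4={part,t=2,log=-}
step 16 deliver 4→0: —
step 17 deliver 0→3: 3={part,t=3,log=-}
step 18 deliver 3→0: —
step 19 propose(0,'x'): 0={coor,t=4,log=-}
step 20 deliver 0→2: 2={part,t=4,log=-}
step 21 deliver 2→0: —
step 22 deliver 0→3: 3={part,t=4,log=-}

4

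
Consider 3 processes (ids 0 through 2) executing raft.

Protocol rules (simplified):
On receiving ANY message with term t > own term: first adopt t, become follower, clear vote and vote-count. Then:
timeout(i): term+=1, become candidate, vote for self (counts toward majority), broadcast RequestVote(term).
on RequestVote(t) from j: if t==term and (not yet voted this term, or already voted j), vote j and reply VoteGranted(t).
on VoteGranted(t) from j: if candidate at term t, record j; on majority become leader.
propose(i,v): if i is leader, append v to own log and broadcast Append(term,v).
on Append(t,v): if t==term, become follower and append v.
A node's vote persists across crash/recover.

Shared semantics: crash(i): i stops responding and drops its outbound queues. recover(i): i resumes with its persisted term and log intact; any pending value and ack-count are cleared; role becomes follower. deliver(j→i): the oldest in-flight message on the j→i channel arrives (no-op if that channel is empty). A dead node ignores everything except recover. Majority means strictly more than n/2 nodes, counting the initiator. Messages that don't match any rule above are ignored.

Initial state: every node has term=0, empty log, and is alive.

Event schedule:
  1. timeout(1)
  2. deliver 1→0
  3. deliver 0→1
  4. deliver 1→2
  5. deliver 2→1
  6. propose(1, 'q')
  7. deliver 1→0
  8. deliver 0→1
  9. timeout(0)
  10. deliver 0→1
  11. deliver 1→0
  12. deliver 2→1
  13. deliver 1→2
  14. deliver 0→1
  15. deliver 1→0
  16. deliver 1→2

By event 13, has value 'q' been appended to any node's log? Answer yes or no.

after 1 — timeout(1): n1:cand/t1/[-]
after 2 — deliver 1→0: n0:foll/t1/[-]
after 3 — deliver 0→1: n1:lead/t1/[-]
after 4 — deliver 1→2: n2:foll/t1/[-]
after 5 — deliver 2→1: ·
after 6 — propose(1,'q'): n1:lead/t1/[q]
after 7 — deliver 1→0: n0:foll/t1/[q]
after 8 — deliver 0→1: ·
after 9 — timeout(0): n0:cand/t2/[q]
after 10 — deliver 0→1: n1:foll/t2/[q]
after 11 — deliver 1→0: n0:lead/t2/[q]
after 12 — deliver 2→1: ·
after 13 — deliver 1→2: n2:foll/t1/[q]

yes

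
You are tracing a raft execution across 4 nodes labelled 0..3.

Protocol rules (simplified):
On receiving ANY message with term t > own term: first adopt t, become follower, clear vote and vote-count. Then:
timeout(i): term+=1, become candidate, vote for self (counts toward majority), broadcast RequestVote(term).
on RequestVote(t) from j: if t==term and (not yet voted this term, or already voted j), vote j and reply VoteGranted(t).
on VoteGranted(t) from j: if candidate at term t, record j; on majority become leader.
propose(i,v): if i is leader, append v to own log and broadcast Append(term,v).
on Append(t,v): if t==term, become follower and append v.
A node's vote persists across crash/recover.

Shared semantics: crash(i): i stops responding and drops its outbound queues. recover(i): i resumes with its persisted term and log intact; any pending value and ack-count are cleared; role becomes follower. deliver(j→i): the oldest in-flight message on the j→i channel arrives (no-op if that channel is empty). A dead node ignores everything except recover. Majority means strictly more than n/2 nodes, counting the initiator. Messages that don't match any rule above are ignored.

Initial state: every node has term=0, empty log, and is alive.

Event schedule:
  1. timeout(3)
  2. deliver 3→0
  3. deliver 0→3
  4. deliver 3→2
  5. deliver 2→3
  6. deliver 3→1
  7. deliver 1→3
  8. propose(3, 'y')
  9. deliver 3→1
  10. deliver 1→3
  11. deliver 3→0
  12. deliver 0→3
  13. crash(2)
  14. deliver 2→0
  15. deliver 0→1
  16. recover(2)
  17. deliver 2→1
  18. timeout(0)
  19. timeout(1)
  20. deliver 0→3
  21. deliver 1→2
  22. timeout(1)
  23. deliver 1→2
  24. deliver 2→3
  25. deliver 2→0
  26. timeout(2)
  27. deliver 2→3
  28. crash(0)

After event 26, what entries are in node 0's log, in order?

y

[1] timeout(3) → N3(cand t1 [-])
[2] deliver 3→0 → N0(foll t1 [-])
[3] deliver 0→3 → ∅
[4] deliver 3→2 → N2(foll t1 [-])
[5] deliver 2→3 → N3(lead t1 [-])
[6] deliver 3→1 → N1(foll t1 [-])
[7] deliver 1→3 → ∅
[8] propose(3,'y') → N3(lead t1 [y])
[9] deliver 3→1 → N1(foll t1 [y])
[10] deliver 1→3 → ∅
[11] deliver 3→0 → N0(foll t1 [y])
[12] deliver 0→3 → ∅
[13] crash(2) → N2(✗foll t1 [-])
[14] deliver 2→0 → ∅
[15] deliver 0→1 → ∅
[16] recover(2) → N2(foll t1 [-])
[17] deliver 2→1 → ∅
[18] timeout(0) → N0(cand t2 [y])
[19] timeout(1) → N1(cand t2 [y])
[20] deliver 0→3 → N3(foll t2 [y])
[21] deliver 1→2 → N2(foll t2 [-])
[22] timeout(1) → N1(cand t3 [y])
[23] deliver 1→2 → N2(foll t3 [-])
[24] deliver 2→3 → ∅
[25] deliver 2→0 → ∅
[26] timeout(2) → N2(cand t4 [-])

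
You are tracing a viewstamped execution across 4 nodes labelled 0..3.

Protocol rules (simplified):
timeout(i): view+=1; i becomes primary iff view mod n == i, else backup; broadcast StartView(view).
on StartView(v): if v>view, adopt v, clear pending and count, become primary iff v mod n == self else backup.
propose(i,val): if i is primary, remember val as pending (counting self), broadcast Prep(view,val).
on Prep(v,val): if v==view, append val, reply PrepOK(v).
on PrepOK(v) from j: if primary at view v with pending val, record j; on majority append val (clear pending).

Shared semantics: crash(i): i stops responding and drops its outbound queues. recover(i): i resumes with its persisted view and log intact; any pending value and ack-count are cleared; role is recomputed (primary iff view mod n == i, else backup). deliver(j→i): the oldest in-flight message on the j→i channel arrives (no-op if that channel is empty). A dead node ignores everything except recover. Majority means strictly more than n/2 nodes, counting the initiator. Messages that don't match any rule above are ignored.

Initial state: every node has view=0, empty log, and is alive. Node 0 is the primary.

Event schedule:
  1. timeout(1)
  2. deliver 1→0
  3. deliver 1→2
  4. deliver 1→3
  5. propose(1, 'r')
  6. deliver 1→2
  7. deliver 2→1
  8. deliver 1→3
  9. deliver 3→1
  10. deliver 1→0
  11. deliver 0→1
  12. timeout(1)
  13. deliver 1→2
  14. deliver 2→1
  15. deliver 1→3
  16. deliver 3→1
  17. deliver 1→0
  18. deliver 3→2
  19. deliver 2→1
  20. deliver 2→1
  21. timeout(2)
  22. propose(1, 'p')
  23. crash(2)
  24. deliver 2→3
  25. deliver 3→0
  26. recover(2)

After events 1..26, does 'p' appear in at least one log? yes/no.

[1] timeout(1) → N1(prim v1 [-])
[2] deliver 1→0 → N0(back v1 [-])
[3] deliver 1→2 → N2(back v1 [-])
[4] deliver 1→3 → N3(back v1 [-])
[5] propose(1,'r') → ∅
[6] deliver 1→2 → N2(back v1 [r])
[7] deliver 2→1 → ∅
[8] deliver 1→3 → N3(back v1 [r])
[9] deliver 3→1 → N1(prim v1 [r])
[10] deliver 1→0 → N0(back v1 [r])
[11] deliver 0→1 → ∅
[12] timeout(1) → N1(back v2 [r])
[13] deliver 1→2 → N2(prim v2 [r])
[14] deliver 2→1 → ∅
[15] deliver 1→3 → N3(back v2 [r])
[16] deliver 3→1 → ∅
[17] deliver 1→0 → N0(back v2 [r])
[18] deliver 3→2 → ∅
[19] deliver 2→1 → ∅
[20] deliver 2→1 → ∅
[21] timeout(2) → N2(back v3 [r])
[22] propose(1,'p') → ∅
[23] crash(2) → N2(✗back v3 [r])
[24] deliver 2→3 → ∅
[25] deliver 3→0 → ∅
[26] recover(2) → N2(back v3 [r])

no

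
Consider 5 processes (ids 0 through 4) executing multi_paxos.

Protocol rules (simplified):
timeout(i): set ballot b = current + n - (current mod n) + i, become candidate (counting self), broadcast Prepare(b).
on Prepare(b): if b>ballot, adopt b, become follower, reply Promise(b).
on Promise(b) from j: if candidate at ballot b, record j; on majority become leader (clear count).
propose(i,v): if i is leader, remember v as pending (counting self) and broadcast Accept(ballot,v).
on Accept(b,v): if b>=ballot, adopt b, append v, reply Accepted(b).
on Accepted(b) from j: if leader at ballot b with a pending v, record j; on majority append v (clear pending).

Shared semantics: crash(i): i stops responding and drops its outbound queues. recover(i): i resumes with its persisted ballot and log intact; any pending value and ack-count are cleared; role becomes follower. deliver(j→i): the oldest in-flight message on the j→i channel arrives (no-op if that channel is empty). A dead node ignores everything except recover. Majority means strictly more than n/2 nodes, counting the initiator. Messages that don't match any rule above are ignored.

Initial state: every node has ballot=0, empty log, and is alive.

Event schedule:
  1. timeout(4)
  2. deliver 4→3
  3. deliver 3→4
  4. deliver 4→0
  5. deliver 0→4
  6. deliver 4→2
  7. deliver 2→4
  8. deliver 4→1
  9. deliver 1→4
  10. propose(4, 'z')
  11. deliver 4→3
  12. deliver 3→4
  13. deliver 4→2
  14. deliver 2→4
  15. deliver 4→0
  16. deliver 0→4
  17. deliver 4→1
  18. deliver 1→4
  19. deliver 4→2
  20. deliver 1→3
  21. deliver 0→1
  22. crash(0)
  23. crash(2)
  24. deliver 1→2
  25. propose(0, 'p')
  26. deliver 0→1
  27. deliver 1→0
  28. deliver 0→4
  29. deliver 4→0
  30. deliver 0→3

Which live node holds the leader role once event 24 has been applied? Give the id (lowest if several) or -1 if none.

[1] timeout(4) → N4(cand b9 [-])
[2] deliver 4→3 → N3(foll b9 [-])
[3] deliver 3→4 → ∅
[4] deliver 4→0 → N0(foll b9 [-])
[5] deliver 0→4 → N4(lead b9 [-])
[6] deliver 4→2 → N2(foll b9 [-])
[7] deliver 2→4 → ∅
[8] deliver 4→1 → N1(foll b9 [-])
[9] deliver 1→4 → ∅
[10] propose(4,'z') → ∅
[11] deliver 4→3 → N3(foll b9 [z])
[12] deliver 3→4 → ∅
[13] deliver 4→2 → N2(foll b9 [z])
[14] deliver 2→4 → N4(lead b9 [z])
[15] deliver 4→0 → N0(foll b9 [z])
[16] deliver 0→4 → ∅
[17] deliver 4→1 → N1(foll b9 [z])
[18] deliver 1→4 → ∅
[19] deliver 4→2 → ∅
[20] deliver 1→3 → ∅
[21] deliver 0→1 → ∅
[22] crash(0) → N0(✗foll b9 [z])
[23] crash(2) → N2(✗foll b9 [z])
[24] deliver 1→2 → ∅

4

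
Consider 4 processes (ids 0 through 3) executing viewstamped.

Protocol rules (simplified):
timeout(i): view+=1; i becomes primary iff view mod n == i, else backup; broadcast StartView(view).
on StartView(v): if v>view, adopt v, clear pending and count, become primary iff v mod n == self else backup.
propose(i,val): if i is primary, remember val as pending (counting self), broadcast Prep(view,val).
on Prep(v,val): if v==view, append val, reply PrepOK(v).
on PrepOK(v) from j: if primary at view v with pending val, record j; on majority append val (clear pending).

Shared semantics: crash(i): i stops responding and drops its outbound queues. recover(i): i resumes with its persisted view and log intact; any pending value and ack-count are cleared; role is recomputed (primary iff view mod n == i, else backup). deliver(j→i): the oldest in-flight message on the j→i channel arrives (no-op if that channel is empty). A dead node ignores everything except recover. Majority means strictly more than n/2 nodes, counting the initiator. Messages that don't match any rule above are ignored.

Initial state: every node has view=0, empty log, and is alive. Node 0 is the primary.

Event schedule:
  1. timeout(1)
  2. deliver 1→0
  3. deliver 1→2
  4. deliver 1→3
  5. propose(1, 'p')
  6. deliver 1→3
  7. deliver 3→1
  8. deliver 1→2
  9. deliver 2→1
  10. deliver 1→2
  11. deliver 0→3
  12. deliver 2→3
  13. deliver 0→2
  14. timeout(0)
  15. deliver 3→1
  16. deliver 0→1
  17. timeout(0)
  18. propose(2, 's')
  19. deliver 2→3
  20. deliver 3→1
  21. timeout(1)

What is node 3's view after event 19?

1. timeout(1):  <1:prim v1 ->
2. deliver 1→0:  <0:back v1 ->
3. deliver 1→2:  <2:back v1 ->
4. deliver 1→3:  <3:back v1 ->
5. propose(1,'p'):  nop
6. deliver 1→3:  <3:back v1 p>
7. deliver 3→1:  nop
8. deliver 1→2:  <2:back v1 p>
9. deliver 2→1:  <1:prim v1 p>
10. deliver 1→2:  nop
11. deliver 0→3:  nop
12. deliver 2→3:  nop
13. deliver 0→2:  nop
14. timeout(0):  <0:back v2 ->
15. deliver 3→1:  nop
16. deliver 0→1:  <1:back v2 p>
17. timeout(0):  <0:back v3 ->
18. propose(2,'s'):  nop
19. deliver 2→3:  nop

1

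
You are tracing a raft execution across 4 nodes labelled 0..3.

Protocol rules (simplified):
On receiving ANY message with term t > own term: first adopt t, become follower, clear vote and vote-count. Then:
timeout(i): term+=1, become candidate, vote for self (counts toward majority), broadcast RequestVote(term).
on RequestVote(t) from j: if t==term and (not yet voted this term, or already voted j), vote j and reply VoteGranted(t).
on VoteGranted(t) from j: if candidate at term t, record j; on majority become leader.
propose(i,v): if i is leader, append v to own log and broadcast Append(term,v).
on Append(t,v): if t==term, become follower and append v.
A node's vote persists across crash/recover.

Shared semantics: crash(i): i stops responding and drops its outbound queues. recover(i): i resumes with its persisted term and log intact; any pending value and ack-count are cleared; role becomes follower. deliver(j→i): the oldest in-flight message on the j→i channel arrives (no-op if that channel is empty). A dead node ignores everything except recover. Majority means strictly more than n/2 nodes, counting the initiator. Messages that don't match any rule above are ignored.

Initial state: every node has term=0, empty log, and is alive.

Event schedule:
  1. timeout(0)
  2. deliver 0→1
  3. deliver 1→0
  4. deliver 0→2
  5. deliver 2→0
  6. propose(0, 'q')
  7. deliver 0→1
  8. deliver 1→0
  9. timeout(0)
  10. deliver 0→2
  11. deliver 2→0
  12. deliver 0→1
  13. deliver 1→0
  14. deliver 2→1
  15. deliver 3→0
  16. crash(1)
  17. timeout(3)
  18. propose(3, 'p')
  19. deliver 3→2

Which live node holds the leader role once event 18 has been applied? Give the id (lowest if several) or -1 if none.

after 1 — timeout(0): n0:cand/t1/[-]
after 2 — deliver 0→1: n1:foll/t1/[-]
after 3 — deliver 1→0: ·
after 4 — deliver 0→2: n2:foll/t1/[-]
after 5 — deliver 2→0: n0:lead/t1/[-]
after 6 — propose(0,'q'): n0:lead/t1/[q]
after 7 — deliver 0→1: n1:foll/t1/[q]
after 8 — deliver 1→0: ·
after 9 — timeout(0): n0:cand/t2/[q]
after 10 — deliver 0→2: n2:foll/t1/[q]
after 11 — deliver 2→0: ·
after 12 — deliver 0→1: n1:foll/t2/[q]
after 13 — deliver 1→0: ·
after 14 — deliver 2→1: ·
after 15 — deliver 3→0: ·
after 16 — crash(1): n1:✗foll/t2/[q]
after 17 — timeout(3): n3:cand/t1/[-]
after 18 — propose(3,'p'): ·

-1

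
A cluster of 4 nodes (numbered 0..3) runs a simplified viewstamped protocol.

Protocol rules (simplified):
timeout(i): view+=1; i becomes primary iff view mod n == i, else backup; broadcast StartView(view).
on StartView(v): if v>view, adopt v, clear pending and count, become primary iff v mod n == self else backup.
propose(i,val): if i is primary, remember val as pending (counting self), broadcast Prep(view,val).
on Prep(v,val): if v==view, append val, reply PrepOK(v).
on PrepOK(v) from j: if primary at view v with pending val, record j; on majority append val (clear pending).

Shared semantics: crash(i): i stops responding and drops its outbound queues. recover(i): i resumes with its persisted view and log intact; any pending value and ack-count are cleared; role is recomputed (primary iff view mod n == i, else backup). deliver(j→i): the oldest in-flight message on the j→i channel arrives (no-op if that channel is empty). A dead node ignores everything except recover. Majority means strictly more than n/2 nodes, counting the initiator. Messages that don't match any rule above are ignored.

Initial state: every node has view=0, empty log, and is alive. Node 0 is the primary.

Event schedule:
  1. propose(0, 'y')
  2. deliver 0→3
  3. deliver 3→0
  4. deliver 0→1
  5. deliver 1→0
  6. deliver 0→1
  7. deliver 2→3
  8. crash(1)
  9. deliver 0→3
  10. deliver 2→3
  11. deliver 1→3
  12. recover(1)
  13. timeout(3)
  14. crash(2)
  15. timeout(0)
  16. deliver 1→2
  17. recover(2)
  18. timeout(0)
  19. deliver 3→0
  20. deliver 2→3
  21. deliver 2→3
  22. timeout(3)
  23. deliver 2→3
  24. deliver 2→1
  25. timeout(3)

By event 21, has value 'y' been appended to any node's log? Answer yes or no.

after 1 — propose(0,'y'): ·
after 2 — deliver 0→3: n3:back/v0/[y]
after 3 — deliver 3→0: ·
after 4 — deliver 0→1: n1:back/v0/[y]
after 5 — deliver 1→0: n0:prim/v0/[y]
after 6 — deliver 0→1: ·
after 7 — deliver 2→3: ·
after 8 — crash(1): n1:✗back/v0/[y]
after 9 — deliver 0→3: ·
after 10 — deliver 2→3: ·
after 11 — deliver 1→3: ·
after 12 — recover(1): n1:back/v0/[y]
after 13 — timeout(3): n3:back/v1/[y]
after 14 — crash(2): n2:✗back/v0/[-]
after 15 — timeout(0): n0:back/v1/[y]
after 16 — deliver 1→2: ·
after 17 — recover(2): n2:back/v0/[-]
after 18 — timeout(0): n0:back/v2/[y]
after 19 — deliver 3→0: ·
after 20 — deliver 2→3: ·
after 21 — deliver 2→3: ·

yes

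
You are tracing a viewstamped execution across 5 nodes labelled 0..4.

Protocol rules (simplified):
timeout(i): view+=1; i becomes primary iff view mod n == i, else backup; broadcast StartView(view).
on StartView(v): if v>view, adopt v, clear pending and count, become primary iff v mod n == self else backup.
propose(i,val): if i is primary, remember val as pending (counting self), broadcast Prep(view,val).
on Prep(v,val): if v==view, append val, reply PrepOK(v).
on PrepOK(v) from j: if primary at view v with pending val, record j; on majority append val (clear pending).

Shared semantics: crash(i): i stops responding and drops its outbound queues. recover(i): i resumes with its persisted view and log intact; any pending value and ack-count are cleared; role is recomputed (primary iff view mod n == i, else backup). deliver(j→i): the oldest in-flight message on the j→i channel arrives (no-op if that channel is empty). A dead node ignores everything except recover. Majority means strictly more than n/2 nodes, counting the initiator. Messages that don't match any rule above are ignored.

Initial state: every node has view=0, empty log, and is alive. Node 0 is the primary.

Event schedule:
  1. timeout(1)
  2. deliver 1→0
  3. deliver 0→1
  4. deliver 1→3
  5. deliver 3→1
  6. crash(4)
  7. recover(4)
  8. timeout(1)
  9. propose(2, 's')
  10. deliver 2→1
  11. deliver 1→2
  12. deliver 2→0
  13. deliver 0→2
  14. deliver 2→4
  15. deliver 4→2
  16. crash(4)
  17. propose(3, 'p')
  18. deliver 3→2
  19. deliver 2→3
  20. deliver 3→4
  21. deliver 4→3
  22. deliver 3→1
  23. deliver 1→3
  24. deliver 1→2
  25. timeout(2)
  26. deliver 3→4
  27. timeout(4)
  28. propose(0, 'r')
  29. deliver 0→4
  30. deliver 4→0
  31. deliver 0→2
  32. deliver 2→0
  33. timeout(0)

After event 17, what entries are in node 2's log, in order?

empty

step 1 timeout(1): 1={prim,v=1,log=-}
step 2 deliver 1→0: 0={back,v=1,log=-}
step 3 deliver 0→1: —
step 4 deliver 1→3: 3={back,v=1,log=-}
step 5 deliver 3→1: —
step 6 crash(4): 4={✗back,v=0,log=-}
step 7 recover(4): 4={back,v=0,log=-}
step 8 timeout(1): 1={back,v=2,log=-}
step 9 propose(2,'s'): —
step 10 deliver 2→1: —
step 11 deliver 1→2: 2={back,v=1,log=-}
step 12 deliver 2→0: —
step 13 deliver 0→2: —
step 14 deliver 2→4: —
step 15 deliver 4→2: —
step 16 crash(4): 4={✗back,v=0,log=-}
step 17 propose(3,'p'): —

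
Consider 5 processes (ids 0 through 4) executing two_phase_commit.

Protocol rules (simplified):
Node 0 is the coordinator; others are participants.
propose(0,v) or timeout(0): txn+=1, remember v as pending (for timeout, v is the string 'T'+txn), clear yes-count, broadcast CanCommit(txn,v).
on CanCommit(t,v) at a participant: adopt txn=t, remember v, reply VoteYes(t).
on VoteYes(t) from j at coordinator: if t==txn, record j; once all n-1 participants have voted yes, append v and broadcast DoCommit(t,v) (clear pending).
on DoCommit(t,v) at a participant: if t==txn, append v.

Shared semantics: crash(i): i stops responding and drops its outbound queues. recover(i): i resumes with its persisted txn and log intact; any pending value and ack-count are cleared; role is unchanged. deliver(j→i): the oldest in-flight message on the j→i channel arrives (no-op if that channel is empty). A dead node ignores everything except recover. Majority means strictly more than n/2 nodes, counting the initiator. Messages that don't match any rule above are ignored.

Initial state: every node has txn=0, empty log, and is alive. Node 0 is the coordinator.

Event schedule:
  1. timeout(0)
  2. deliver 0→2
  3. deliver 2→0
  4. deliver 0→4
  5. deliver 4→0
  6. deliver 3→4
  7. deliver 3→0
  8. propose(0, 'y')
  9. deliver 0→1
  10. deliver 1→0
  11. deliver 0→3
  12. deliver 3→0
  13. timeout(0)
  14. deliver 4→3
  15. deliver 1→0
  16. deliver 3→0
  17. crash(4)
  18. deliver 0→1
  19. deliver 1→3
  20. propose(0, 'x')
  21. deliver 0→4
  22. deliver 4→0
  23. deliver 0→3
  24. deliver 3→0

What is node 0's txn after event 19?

3

step 1 timeout(0): 0={coor,t=1,log=-}
step 2 deliver 0→2: 2={part,t=1,log=-}
step 3 deliver 2→0: —
step 4 deliver 0→4: 4={part,t=1,log=-}
step 5 deliver 4→0: —
step 6 deliver 3→4: —
step 7 deliver 3→0: —
step 8 propose(0,'y'): 0={coor,t=2,log=-}
step 9 deliver 0→1: 1={part,t=1,log=-}
step 10 deliver 1→0: —
step 11 deliver 0→3: 3={part,t=1,log=-}
step 12 deliver 3→0: —
step 13 timeout(0): 0={coor,t=3,log=-}
step 14 deliver 4→3: —
step 15 deliver 1→0: —
step 16 deliver 3→0: —
step 17 crash(4): 4={✗part,t=1,log=-}
step 18 deliver 0→1: 1={part,t=2,log=-}
step 19 deliver 1→3: —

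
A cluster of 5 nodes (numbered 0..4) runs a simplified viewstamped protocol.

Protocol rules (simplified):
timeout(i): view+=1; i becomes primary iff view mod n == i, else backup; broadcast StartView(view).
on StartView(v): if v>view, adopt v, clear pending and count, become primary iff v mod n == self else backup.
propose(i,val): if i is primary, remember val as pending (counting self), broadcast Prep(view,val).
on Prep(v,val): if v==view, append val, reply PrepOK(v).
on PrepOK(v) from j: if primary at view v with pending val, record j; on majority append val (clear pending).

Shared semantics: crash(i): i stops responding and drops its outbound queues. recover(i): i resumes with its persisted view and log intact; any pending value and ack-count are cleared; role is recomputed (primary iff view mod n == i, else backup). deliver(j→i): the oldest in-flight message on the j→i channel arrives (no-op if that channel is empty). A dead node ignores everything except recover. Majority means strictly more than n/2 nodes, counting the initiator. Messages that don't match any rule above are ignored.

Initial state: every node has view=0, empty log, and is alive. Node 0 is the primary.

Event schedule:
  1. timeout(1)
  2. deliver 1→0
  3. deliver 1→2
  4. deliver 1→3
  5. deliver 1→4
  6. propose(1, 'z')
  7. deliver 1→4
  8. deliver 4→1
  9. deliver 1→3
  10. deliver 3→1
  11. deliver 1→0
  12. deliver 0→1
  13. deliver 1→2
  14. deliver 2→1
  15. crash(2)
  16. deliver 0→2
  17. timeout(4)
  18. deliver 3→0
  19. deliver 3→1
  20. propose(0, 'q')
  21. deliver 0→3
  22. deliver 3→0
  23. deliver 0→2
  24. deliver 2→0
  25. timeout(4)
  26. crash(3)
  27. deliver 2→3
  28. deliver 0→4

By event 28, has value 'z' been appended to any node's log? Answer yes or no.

1. timeout(1):  <1:prim v1 ->
2. deliver 1→0:  <0:back v1 ->
3. deliver 1→2:  <2:back v1 ->
4. deliver 1→3:  <3:back v1 ->
5. deliver 1→4:  <4:back v1 ->
6. propose(1,'z'):  nop
7. deliver 1→4:  <4:back v1 z>
8. deliver 4→1:  nop
9. deliver 1→3:  <3:back v1 z>
10. deliver 3→1:  <1:prim v1 z>
11. deliver 1→0:  <0:back v1 z>
12. deliver 0→1:  nop
13. deliver 1→2:  <2:back v1 z>
14. deliver 2→1:  nop
15. crash(2):  <2:✗back v1 z>
16. deliver 0→2:  nop
17. timeout(4):  <4:back v2 z>
18. deliver 3→0:  nop
19. deliver 3→1:  nop
20. propose(0,'q'):  nop
21. deliver 0→3:  nop
22. deliver 3→0:  nop
23. deliver 0→2:  nop
24. deliver 2→0:  nop
25. timeout(4):  <4:back v3 z>
26. crash(3):  <3:✗back v1 z>
27. deliver 2→3:  nop
28. deliver 0→4:  nop

yes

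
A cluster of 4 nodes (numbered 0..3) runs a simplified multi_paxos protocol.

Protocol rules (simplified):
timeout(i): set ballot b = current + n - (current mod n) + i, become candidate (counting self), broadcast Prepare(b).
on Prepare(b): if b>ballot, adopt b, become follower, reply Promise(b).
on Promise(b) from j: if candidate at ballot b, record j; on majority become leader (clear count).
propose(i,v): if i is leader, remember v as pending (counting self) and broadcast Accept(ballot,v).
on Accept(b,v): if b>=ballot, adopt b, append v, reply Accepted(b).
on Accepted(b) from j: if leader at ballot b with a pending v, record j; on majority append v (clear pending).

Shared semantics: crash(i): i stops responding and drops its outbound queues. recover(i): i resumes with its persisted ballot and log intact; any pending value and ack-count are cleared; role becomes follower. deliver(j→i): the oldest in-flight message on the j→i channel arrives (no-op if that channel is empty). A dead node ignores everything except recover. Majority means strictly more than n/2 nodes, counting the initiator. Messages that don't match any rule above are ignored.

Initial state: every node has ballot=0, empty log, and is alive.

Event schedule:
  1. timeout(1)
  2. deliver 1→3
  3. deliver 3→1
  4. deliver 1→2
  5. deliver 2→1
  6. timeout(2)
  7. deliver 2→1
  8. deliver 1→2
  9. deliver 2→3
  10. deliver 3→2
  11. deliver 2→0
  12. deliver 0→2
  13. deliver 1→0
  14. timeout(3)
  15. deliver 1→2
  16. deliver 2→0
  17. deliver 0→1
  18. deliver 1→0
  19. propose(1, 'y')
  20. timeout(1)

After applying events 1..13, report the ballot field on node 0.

10

[1] timeout(1) → N1(cand b5 [-])
[2] deliver 1→3 → N3(foll b5 [-])
[3] deliver 3→1 → ∅
[4] deliver 1→2 → N2(foll b5 [-])
[5] deliver 2→1 → N1(lead b5 [-])
[6] timeout(2) → N2(cand b10 [-])
[7] deliver 2→1 → N1(foll b10 [-])
[8] deliver 1→2 → ∅
[9] deliver 2→3 → N3(foll b10 [-])
[10] deliver 3→2 → N2(lead b10 [-])
[11] deliver 2→0 → N0(foll b10 [-])
[12] deliver 0→2 → ∅
[13] deliver 1→0 → ∅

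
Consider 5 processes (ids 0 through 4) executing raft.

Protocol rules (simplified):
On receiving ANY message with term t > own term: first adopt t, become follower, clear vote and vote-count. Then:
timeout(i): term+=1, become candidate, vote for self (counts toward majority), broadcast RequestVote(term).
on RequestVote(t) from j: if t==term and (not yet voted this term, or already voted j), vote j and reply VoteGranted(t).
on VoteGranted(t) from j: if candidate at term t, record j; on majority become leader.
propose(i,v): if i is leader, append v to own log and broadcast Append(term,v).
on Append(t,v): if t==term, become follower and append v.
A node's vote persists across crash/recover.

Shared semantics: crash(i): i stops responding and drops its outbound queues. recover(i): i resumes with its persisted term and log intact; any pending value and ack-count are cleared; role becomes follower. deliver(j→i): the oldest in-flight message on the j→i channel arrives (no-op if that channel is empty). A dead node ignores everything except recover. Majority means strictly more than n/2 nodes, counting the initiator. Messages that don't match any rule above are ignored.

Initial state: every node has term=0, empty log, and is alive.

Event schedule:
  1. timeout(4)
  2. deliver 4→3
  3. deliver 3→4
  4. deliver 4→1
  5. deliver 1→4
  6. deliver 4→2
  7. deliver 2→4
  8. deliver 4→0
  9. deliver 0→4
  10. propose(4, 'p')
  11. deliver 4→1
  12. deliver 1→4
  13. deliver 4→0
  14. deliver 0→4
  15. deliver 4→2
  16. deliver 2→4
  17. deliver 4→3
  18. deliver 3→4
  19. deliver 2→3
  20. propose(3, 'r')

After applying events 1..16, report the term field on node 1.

1

after 1 — timeout(4): n4:cand/t1/[-]
after 2 — deliver 4→3: n3:foll/t1/[-]
after 3 — deliver 3→4: ·
after 4 — deliver 4→1: n1:foll/t1/[-]
after 5 — deliver 1→4: n4:lead/t1/[-]
after 6 — deliver 4→2: n2:foll/t1/[-]
after 7 — deliver 2→4: ·
after 8 — deliver 4→0: n0:foll/t1/[-]
after 9 — deliver 0→4: ·
after 10 — propose(4,'p'): n4:lead/t1/[p]
after 11 — deliver 4→1: n1:foll/t1/[p]
after 12 — deliver 1→4: ·
after 13 — deliver 4→0: n0:foll/t1/[p]
after 14 — deliver 0→4: ·
after 15 — deliver 4→2: n2:foll/t1/[p]
after 16 — deliver 2→4: ·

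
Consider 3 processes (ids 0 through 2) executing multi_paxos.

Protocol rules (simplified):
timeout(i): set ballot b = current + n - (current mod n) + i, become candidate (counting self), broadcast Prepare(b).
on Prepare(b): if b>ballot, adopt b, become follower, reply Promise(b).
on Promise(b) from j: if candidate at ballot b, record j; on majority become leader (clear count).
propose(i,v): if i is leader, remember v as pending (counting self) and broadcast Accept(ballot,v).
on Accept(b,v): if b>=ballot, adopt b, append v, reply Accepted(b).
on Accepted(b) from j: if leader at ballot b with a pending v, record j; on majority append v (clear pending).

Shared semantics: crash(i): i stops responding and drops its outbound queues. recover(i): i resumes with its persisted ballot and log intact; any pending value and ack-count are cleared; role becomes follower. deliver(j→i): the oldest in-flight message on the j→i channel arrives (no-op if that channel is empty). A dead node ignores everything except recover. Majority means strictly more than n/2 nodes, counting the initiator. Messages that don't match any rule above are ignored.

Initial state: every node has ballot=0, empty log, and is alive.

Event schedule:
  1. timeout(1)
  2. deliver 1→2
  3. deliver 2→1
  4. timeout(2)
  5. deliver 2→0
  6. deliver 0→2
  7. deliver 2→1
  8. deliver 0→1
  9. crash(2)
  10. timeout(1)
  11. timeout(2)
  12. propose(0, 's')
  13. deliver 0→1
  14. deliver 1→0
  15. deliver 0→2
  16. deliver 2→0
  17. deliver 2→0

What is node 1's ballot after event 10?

step 1 timeout(1): 1={cand,b=4,log=-}
step 2 deliver 1→2: 2={foll,b=4,log=-}
step 3 deliver 2→1: 1={lead,b=4,log=-}
step 4 timeout(2): 2={cand,b=8,log=-}
step 5 deliver 2→0: 0={foll,b=8,log=-}
step 6 deliver 0→2: 2={lead,b=8,log=-}
step 7 deliver 2→1: 1={foll,b=8,log=-}
step 8 deliver 0→1: —
step 9 crash(2): 2={✗lead,b=8,log=-}
step 10 timeout(1): 1={cand,b=10,log=-}

10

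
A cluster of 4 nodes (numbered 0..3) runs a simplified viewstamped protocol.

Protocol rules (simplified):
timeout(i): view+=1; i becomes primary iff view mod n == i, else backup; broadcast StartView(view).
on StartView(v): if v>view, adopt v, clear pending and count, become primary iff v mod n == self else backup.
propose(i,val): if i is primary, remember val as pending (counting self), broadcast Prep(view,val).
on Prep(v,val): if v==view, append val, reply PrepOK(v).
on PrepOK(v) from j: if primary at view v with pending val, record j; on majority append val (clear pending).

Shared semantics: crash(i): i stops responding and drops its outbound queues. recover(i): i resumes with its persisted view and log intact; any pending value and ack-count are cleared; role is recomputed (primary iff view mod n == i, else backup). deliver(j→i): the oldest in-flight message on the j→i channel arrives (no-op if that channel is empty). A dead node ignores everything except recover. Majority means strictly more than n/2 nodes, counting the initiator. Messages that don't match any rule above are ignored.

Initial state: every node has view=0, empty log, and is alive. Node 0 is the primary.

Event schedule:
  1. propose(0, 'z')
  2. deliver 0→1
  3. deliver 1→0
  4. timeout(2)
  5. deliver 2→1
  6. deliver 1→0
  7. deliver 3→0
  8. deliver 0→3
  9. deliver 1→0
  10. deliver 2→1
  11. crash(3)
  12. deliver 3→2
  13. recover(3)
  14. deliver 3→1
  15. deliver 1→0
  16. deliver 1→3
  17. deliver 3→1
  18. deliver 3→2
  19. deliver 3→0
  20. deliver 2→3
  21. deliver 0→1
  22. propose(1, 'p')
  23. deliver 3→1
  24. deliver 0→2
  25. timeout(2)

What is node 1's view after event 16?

[1] propose(0,'z') → ∅
[2] deliver 0→1 → N1(back v0 [z])
[3] deliver 1→0 → ∅
[4] timeout(2) → N2(back v1 [-])
[5] deliver 2→1 → N1(prim v1 [z])
[6] deliver 1→0 → ∅
[7] deliver 3→0 → ∅
[8] deliver 0→3 → N3(back v0 [z])
[9] deliver 1→0 → ∅
[10] deliver 2→1 → ∅
[11] crash(3) → N3(✗back v0 [z])
[12] deliver 3→2 → ∅
[13] recover(3) → N3(back v0 [z])
[14] deliver 3→1 → ∅
[15] deliver 1→0 → ∅
[16] deliver 1→3 → ∅

1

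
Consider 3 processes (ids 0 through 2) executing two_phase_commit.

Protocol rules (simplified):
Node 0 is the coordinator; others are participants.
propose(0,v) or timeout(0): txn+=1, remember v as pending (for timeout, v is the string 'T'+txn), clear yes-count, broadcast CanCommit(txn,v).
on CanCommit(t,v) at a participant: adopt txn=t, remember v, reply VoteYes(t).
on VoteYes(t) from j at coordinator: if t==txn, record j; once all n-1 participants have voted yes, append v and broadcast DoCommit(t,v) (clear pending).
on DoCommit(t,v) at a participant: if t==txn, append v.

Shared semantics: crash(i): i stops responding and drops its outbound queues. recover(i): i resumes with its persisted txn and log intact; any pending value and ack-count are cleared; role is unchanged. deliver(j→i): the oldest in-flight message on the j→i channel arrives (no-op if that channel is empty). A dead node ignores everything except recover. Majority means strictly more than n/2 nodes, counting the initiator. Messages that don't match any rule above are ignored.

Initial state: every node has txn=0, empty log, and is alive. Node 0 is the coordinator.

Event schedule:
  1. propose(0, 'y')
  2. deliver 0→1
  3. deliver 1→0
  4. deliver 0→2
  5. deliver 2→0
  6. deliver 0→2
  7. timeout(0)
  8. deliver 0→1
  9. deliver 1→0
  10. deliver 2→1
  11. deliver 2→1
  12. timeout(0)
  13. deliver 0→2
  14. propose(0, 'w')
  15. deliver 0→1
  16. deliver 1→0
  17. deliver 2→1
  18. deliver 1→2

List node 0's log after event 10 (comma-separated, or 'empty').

after 1 — propose(0,'y'): n0:coor/t1/[-]
after 2 — deliver 0→1: n1:part/t1/[-]
after 3 — deliver 1→0: ·
after 4 — deliver 0→2: n2:part/t1/[-]
after 5 — deliver 2→0: n0:coor/t1/[y]
after 6 — deliver 0→2: n2:part/t1/[y]
after 7 — timeout(0): n0:coor/t2/[y]
after 8 — deliver 0→1: n1:part/t1/[y]
after 9 — deliver 1→0: ·
after 10 — deliver 2→1: ·

y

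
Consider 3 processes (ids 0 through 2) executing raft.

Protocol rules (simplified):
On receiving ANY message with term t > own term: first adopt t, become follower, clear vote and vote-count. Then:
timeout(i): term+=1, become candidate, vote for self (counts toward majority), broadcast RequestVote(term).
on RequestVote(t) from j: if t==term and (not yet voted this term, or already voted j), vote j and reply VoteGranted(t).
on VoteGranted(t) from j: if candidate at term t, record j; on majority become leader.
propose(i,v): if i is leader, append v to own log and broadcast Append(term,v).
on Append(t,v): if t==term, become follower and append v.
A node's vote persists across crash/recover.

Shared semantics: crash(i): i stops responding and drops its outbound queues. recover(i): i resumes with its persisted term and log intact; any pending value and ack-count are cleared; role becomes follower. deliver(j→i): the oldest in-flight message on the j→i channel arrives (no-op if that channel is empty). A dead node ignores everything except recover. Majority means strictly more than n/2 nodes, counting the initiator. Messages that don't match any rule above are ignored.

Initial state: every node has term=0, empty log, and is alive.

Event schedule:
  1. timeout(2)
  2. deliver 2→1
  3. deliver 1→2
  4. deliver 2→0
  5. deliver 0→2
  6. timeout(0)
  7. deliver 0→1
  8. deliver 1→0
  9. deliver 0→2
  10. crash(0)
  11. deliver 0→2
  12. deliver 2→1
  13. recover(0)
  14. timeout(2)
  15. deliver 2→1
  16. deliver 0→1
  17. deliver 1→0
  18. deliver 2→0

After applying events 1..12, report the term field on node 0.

2

e1 timeout(2): 2[cand,t=1,-]
e2 deliver 2→1: 1[foll,t=1,-]
e3 deliver 1→2: 2[lead,t=1,-]
e4 deliver 2→0: 0[foll,t=1,-]
e5 deliver 0→2: ·
e6 timeout(0): 0[cand,t=2,-]
e7 deliver 0→1: 1[foll,t=2,-]
e8 deliver 1→0: 0[lead,t=2,-]
e9 deliver 0→2: 2[foll,t=2,-]
e10 crash(0): 0[✗lead,t=2,-]
e11 deliver 0→2: ·
e12 deliver 2→1: ·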